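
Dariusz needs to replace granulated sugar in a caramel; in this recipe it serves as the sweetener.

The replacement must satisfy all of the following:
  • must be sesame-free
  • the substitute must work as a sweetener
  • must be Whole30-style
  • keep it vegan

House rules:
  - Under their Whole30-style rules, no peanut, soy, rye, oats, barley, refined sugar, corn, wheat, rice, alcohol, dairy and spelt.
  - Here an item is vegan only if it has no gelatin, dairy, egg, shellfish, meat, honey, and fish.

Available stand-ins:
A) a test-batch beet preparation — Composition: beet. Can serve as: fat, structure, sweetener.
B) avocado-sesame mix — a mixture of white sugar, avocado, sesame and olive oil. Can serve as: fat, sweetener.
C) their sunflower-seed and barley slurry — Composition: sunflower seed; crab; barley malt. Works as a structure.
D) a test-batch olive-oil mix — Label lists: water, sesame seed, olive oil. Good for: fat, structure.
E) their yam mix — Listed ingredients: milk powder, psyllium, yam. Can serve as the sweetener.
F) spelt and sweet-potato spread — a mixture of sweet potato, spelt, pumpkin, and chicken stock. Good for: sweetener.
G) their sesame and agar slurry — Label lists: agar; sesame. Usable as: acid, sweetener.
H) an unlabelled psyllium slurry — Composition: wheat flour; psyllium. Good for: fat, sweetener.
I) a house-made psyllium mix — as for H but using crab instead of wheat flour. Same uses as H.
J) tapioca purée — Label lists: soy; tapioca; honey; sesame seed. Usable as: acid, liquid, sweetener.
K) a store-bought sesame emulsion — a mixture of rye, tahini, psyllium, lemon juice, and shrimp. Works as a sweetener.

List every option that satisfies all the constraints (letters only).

A

A: Whole30-style, vegan — OK
B: has white sugar, so not Whole30-style; has sesame, so not sesame-free — out
C: not usable as a sweetener; has barley malt, so not Whole30-style (and 1 more) — no
D: not usable as a sweetener; has sesame seed, so not sesame-free — no
E: has milk powder, so not Whole30-style; has milk powder, so not vegan — no
F: has spelt, so not Whole30-style; has chicken stock, so not vegan — out
G: has sesame, so not sesame-free — reject
H: has wheat flour, so not Whole30-style — no
I: has crab, so not vegan — no
J: has soy, so not Whole30-style; has honey, so not vegan (and 1 more) — out
K: has rye, so not Whole30-style; has shrimp, so not vegan (and 1 more) — out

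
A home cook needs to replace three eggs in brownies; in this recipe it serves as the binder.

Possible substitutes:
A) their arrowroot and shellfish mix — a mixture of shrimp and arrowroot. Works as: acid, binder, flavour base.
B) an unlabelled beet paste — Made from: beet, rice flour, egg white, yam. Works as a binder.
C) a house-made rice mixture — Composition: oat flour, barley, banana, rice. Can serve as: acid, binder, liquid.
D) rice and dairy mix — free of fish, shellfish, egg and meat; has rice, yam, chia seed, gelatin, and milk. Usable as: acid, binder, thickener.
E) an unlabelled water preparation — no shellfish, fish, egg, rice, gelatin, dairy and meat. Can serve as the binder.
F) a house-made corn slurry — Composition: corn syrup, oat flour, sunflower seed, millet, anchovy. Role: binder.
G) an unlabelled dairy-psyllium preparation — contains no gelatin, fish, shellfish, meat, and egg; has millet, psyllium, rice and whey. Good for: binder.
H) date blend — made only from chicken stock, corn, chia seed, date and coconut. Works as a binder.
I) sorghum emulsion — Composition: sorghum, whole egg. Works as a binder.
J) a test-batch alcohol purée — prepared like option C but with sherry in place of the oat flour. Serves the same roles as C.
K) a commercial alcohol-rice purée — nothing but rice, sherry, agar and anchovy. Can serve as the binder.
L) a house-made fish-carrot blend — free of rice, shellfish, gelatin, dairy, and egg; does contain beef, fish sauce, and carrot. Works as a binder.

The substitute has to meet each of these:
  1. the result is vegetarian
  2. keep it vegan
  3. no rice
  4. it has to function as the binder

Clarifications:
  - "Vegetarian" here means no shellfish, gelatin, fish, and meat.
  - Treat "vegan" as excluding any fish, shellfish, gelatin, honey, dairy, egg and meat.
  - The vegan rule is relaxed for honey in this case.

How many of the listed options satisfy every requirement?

A: has shrimp, so not vegetarian; has shrimp, so not vegan — out
B: has egg white, so not vegan; has rice flour, so not rice-free — out
C: has rice, so not rice-free — no
D: has gelatin, so not vegetarian; has milk, so not vegan (and 1 more) — no
E: nothing on the exclusion list — OK
F: has anchovy, so not vegetarian; has anchovy, so not vegan — out
G: has whey, so not vegan; has rice, so not rice-free — out
H: has chicken stock, so not vegetarian; has chicken stock, so not vegan — out
I: has whole egg, so not vegan — out
J: has rice, so not rice-free — no
K: has anchovy, so not vegetarian; has anchovy, so not vegan (and 1 more) — out
L: has fish sauce, so not vegetarian; has fish sauce, so not vegan — out

1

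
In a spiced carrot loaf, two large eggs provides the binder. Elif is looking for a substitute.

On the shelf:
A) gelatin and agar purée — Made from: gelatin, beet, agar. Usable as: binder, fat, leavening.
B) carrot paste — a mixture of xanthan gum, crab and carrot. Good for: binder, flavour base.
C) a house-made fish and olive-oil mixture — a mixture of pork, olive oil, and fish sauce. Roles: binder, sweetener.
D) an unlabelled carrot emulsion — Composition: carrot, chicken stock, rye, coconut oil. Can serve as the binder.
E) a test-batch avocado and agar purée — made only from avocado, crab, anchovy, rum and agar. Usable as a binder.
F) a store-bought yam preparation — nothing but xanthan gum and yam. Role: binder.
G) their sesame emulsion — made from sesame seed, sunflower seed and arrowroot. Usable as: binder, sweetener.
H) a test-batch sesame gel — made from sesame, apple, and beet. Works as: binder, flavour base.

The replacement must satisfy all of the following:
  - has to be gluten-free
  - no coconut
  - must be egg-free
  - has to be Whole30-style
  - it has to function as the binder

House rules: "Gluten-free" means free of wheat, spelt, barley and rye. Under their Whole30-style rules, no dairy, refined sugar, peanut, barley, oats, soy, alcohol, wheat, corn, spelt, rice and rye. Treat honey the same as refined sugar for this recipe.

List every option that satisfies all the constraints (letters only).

A, B, C, F, G, H

A: all constraints satisfied — valid
B: only crab, xanthan gum and carrot; none excluded — keep
C: every rule checks out — keep
D: has rye, so not gluten-free; has rye, so not Whole30-style (and 1 more) — no
E: has rum, so not Whole30-style — out
F: no coconut, gluten-free — valid
G: nothing on the exclusion list — keep
H: only sesame, apple, and beet; none excluded — valid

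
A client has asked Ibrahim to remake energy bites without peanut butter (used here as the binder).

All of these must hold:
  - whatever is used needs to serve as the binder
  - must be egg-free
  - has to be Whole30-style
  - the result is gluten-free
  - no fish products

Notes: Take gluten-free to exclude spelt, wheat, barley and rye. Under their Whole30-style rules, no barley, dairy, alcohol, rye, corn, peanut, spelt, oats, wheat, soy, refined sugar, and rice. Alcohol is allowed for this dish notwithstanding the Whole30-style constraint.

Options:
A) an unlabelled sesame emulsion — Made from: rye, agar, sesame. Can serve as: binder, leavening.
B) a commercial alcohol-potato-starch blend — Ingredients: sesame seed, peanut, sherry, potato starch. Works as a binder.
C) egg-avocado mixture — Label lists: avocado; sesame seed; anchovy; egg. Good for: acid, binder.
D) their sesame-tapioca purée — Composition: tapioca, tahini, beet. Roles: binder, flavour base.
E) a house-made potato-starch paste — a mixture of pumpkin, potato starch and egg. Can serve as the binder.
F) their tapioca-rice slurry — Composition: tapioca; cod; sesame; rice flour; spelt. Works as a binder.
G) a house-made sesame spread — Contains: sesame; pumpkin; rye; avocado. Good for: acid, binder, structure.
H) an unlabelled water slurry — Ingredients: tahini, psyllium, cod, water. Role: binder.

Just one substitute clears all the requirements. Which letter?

D

A: has rye, so not gluten-free; has rye, so not Whole30-style — reject
B: has peanut, so not Whole30-style — reject
C: has anchovy, so not fish-free; has egg, so not egg-free — no
D: only tahini, tapioca, and beet; none excluded — OK
E: has egg, so not egg-free — reject
F: has spelt, so not gluten-free; has rice flour, so not Whole30-style (and 1 more) — no
G: has rye, so not gluten-free; has rye, so not Whole30-style — no
H: has cod, so not fish-free — reject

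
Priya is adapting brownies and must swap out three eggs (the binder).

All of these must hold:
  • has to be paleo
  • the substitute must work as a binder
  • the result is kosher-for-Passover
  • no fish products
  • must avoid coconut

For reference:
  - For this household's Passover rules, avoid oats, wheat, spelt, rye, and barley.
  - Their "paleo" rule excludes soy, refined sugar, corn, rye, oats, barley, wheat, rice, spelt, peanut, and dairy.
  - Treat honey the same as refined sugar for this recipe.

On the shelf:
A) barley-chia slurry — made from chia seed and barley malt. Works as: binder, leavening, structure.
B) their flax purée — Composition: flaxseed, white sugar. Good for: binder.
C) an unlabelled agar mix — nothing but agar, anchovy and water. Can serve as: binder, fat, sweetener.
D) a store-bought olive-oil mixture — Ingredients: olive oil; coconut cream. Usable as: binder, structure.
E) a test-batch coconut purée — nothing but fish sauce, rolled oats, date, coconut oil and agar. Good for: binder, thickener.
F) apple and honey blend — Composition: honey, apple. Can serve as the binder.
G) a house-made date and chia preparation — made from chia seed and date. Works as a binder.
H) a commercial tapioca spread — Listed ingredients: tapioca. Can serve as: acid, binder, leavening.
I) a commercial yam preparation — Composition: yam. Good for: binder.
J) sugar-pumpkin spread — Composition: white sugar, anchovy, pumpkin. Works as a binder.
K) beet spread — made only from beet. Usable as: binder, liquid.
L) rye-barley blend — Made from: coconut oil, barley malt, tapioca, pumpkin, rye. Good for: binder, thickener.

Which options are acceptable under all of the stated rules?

G, H, I, K

A: has barley malt, so not kosher-for-Passover; has barley malt, so not paleo — reject
B: has white sugar, so not paleo — out
C: has anchovy, so not fish-free — reject
D: has coconut cream, so not coconut-free — reject
E: has rolled oats, so not kosher-for-Passover; has rolled oats, so not paleo (and 2 more) — no
F: has honey, so not paleo — reject
G: only chia seed and date; none excluded — valid
H: all constraints satisfied — valid
I: only yam; none excluded — keep
J: has white sugar, so not paleo; has anchovy, so not fish-free — reject
K: nothing on the exclusion list — keep
L: has barley malt, so not kosher-for-Passover; has barley malt, so not paleo (and 1 more) — out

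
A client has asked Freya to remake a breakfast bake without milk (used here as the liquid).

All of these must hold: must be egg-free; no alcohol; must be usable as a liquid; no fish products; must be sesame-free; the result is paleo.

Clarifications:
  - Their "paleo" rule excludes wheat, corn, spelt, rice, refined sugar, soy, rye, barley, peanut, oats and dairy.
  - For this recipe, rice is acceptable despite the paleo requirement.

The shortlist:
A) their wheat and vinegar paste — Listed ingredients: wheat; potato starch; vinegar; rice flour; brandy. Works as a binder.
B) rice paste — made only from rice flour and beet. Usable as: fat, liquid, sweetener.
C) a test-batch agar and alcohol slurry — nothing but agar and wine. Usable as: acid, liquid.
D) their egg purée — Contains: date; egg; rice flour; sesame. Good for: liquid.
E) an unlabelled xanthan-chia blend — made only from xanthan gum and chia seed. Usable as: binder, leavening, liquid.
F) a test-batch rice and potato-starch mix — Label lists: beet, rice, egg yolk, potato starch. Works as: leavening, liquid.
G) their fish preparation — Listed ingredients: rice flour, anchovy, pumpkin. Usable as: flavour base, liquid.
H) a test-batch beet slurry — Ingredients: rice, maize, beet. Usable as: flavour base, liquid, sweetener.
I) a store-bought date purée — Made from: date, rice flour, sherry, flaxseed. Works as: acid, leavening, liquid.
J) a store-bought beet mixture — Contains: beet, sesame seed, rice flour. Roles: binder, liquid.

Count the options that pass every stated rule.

A: not usable as a liquid; has wheat, so not paleo (and 1 more) — no
B: rice is permitted under the paleo carve-out; nothing else excluded — OK
C: has wine, so not alcohol-free — out
D: has sesame, so not sesame-free; has egg, so not egg-free — reject
E: works as a liquid, no sesame, no fish — OK
F: has egg yolk, so not egg-free — no
G: has anchovy, so not fish-free — reject
H: has maize, so not paleo — out
I: has sherry, so not alcohol-free — reject
J: has sesame seed, so not sesame-free — reject

2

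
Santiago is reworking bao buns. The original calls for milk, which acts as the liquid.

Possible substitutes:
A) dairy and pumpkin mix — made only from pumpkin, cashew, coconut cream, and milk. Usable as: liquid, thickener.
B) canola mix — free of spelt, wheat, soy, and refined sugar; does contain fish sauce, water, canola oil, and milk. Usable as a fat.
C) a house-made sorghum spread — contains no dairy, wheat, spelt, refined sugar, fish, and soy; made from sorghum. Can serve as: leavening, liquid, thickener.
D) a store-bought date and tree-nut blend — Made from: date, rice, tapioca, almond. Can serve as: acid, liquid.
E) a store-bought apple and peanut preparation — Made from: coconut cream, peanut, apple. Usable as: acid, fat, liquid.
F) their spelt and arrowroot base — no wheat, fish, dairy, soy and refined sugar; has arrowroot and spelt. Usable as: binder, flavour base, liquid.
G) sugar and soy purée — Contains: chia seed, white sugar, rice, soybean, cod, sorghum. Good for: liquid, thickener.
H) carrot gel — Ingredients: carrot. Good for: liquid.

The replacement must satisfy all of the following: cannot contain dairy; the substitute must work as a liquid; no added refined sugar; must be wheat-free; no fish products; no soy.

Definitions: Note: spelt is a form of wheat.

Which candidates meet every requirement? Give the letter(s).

C, D, E, H

A: has milk, so not dairy-free — reject
B: not usable as a liquid; has milk, so not dairy-free (and 1 more) — out
C: no refined sugar, no dairy — valid
D: all constraints satisfied — OK
E: every rule checks out — OK
F: has spelt, so not wheat-free — out
G: has cod, so not fish-free; has white sugar, so not no-added-sugar (and 1 more) — reject
H: every rule checks out — keep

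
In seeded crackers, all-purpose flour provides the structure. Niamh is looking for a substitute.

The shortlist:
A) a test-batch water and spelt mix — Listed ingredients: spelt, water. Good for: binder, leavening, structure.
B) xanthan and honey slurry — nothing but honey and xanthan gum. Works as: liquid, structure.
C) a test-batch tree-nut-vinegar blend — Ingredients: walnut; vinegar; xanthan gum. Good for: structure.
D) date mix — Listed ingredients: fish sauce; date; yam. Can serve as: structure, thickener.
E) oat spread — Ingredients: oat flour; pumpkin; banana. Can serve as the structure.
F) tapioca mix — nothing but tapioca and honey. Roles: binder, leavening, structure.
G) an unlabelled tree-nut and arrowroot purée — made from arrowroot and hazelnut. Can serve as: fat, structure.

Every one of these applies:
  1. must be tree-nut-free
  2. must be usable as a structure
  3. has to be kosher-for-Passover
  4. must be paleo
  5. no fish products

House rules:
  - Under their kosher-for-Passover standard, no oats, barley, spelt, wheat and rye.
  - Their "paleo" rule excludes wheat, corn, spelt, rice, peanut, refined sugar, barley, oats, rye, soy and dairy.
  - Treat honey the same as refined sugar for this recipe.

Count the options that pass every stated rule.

A: has spelt, so not kosher-for-Passover; has spelt, so not paleo — no
B: has honey, so not paleo — reject
C: has walnut, so not tree-nut-free — reject
D: has fish sauce, so not fish-free — reject
E: has oat flour, so not kosher-for-Passover; has oat flour, so not paleo — out
F: has honey, so not paleo — reject
G: has hazelnut, so not tree-nut-free — no

0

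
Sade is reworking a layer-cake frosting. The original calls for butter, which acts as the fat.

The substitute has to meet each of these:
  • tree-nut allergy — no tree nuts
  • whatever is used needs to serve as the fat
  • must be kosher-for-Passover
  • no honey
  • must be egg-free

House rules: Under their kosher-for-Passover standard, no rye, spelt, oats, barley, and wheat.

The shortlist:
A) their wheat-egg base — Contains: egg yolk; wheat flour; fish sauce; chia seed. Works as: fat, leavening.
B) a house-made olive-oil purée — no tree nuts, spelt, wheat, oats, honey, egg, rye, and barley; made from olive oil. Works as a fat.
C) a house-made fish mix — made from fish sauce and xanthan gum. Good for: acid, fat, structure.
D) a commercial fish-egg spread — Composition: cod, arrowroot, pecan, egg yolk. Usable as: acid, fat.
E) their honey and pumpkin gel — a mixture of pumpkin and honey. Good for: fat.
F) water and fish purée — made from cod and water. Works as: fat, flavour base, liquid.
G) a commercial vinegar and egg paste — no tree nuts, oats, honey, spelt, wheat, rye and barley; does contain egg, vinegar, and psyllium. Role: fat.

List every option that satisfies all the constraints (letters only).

B, C, F

A: has wheat flour, so not kosher-for-Passover; has egg yolk, so not egg-free — reject
B: works as a fat, no honey, no tree nuts — valid
C: works as a fat, no egg, kosher-for-Passover — valid
D: has pecan, so not tree-nut-free; has egg yolk, so not egg-free — no
E: has honey, so not honey-free — reject
F: works as a fat, no tree nuts, no honey — keep
G: has egg, so not egg-free — no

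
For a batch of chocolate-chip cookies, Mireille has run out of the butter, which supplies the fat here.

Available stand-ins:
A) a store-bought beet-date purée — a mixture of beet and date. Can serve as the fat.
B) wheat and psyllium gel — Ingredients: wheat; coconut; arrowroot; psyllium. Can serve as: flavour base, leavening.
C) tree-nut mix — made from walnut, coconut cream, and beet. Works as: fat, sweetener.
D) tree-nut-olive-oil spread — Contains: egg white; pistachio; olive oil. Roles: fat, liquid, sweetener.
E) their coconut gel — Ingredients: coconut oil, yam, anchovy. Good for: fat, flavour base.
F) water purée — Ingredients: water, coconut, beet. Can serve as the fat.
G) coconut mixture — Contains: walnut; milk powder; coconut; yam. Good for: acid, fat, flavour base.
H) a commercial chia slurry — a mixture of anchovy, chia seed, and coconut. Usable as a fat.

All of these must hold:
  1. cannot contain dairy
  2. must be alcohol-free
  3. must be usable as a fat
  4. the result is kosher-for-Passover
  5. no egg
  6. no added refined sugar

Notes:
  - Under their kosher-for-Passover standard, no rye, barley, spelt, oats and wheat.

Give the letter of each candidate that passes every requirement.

A: nothing on the exclusion list — keep
B: not usable as a fat; has wheat, so not kosher-for-Passover — out
C: all constraints satisfied — keep
D: has egg white, so not egg-free — out
E: only coconut oil, anchovy, and yam; none excluded — keep
F: only coconut, water, and beet; none excluded — OK
G: has milk powder, so not dairy-free — reject
H: no refined sugar, no dairy — valid

A, C, E, F, H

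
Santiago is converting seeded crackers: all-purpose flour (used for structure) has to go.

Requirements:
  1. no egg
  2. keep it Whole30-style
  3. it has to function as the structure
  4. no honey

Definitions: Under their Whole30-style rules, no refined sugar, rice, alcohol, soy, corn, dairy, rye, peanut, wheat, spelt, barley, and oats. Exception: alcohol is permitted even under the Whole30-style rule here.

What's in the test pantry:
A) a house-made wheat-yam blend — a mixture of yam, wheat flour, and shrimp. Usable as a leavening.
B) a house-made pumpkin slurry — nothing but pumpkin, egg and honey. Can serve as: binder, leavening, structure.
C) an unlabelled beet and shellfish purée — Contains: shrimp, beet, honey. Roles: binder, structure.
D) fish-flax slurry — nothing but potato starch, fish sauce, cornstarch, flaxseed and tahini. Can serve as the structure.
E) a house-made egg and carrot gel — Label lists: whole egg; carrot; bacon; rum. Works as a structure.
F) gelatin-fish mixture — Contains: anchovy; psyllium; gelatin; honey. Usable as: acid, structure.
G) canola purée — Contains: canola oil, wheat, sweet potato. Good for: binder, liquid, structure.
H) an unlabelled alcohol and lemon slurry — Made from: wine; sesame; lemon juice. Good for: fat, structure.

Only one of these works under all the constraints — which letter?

A: not usable as a structure; has wheat flour, so not Whole30-style — reject
B: has egg, so not egg-free; has honey, so not honey-free — no
C: has honey, so not honey-free — no
D: has cornstarch, so not Whole30-style — out
E: has whole egg, so not egg-free — no
F: has honey, so not honey-free — reject
G: has wheat, so not Whole30-style — reject
H: alcohol is permitted under the Whole30-style carve-out; nothing else excluded — valid

H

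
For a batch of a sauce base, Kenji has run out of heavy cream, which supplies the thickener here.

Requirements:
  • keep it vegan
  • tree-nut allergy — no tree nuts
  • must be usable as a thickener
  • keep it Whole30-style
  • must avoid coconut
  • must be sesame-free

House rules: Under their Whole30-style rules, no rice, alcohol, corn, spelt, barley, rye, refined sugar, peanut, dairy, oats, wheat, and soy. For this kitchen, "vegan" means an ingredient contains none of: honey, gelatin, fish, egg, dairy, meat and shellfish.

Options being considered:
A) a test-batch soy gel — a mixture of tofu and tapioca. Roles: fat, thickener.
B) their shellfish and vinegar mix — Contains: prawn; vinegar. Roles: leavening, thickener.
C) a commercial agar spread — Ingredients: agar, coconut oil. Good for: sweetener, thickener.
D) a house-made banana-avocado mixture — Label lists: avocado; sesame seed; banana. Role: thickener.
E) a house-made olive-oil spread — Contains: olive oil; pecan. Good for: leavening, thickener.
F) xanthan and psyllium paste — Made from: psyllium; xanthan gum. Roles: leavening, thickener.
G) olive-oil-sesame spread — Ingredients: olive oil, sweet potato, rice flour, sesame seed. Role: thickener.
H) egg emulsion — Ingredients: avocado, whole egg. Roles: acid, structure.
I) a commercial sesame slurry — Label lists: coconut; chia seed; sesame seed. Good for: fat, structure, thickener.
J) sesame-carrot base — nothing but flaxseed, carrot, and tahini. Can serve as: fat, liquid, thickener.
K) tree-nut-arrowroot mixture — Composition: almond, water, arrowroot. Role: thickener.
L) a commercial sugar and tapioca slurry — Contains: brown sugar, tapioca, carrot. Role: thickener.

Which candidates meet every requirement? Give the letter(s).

A: has tofu, so not Whole30-style — reject
B: has prawn, so not vegan — reject
C: has coconut oil, so not coconut-free — no
D: has sesame seed, so not sesame-free — reject
E: has pecan, so not tree-nut-free — no
F: works as a thickener, Whole30-style, no sesame — OK
G: has rice flour, so not Whole30-style; has sesame seed, so not sesame-free — reject
H: not usable as a thickener; has whole egg, so not vegan — out
I: has coconut, so not coconut-free; has sesame seed, so not sesame-free — out
J: has tahini, so not sesame-free — out
K: has almond, so not tree-nut-free — reject
L: has brown sugar, so not Whole30-style — out

F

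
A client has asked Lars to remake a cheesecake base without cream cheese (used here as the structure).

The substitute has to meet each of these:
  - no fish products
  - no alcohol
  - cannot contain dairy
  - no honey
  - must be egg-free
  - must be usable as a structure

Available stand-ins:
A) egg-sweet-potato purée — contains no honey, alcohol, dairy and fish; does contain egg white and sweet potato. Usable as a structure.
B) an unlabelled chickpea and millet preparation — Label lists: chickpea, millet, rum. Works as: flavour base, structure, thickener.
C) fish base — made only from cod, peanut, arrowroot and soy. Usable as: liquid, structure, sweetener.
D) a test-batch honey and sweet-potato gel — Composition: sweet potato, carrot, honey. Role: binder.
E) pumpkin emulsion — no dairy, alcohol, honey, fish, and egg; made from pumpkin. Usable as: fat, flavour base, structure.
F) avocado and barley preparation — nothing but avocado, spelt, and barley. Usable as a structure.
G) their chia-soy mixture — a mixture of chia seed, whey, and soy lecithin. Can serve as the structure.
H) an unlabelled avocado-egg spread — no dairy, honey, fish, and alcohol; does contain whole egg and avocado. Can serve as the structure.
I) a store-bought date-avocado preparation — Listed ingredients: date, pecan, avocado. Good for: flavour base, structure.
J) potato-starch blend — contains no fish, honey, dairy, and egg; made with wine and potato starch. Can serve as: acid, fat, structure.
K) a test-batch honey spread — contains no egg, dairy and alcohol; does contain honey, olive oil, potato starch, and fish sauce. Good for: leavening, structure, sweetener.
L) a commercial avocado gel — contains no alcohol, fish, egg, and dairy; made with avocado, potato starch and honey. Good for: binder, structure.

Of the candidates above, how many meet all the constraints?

3

A: has egg white, so not egg-free — reject
B: has rum, so not alcohol-free — no
C: has cod, so not fish-free — no
D: not usable as a structure; has honey, so not honey-free — no
E: no honey, no dairy — OK
F: nothing on the exclusion list — keep
G: has whey, so not dairy-free — out
H: has whole egg, so not egg-free — no
I: only pecan, avocado, and date; none excluded — valid
J: has wine, so not alcohol-free — reject
K: has fish sauce, so not fish-free; has honey, so not honey-free — reject
L: has honey, so not honey-free — out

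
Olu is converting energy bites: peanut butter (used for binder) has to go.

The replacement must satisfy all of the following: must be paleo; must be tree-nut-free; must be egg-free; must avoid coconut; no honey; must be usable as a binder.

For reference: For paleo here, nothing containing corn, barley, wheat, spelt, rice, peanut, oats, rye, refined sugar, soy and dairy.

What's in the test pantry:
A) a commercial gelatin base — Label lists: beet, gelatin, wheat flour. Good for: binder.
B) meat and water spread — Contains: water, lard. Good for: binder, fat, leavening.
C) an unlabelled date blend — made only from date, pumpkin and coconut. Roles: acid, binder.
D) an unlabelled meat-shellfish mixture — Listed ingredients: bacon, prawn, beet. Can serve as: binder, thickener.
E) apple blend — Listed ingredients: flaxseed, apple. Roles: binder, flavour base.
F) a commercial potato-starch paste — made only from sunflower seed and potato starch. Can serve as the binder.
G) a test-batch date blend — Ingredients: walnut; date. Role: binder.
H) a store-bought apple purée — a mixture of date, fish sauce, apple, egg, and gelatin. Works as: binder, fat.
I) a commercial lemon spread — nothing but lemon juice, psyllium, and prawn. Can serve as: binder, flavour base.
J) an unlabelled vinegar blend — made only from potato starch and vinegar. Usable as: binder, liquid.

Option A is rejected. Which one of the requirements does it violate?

usable as a binder: satisfied
paleo: has wheat flour — fails
coconut-free: satisfied
tree-nut-free: satisfied
egg-free: satisfied
honey-free: satisfied

paleo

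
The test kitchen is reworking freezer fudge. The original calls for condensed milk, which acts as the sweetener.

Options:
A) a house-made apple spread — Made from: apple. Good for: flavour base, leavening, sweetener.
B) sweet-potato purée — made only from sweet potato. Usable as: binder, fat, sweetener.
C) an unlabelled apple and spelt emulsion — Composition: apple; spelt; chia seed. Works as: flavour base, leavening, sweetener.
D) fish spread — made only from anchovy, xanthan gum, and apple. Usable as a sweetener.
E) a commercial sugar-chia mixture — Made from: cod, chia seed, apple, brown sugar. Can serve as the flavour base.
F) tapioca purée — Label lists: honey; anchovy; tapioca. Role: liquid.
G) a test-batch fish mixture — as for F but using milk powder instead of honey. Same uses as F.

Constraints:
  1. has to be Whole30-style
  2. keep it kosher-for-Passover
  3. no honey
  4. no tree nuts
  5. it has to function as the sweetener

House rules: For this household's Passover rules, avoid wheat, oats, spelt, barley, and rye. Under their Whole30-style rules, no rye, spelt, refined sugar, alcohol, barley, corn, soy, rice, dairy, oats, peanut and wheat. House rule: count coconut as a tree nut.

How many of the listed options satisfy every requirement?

A: nothing on the exclusion list — OK
B: works as a sweetener, kosher-for-Passover, tree-nut-free — keep
C: has spelt, so not kosher-for-Passover; has spelt, so not Whole30-style — out
D: no honey, tree-nut-free — valid
E: not usable as a sweetener; has brown sugar, so not Whole30-style — out
F: not usable as a sweetener; has honey, so not honey-free — reject
G: not usable as a sweetener; has milk powder, so not Whole30-style — reject

3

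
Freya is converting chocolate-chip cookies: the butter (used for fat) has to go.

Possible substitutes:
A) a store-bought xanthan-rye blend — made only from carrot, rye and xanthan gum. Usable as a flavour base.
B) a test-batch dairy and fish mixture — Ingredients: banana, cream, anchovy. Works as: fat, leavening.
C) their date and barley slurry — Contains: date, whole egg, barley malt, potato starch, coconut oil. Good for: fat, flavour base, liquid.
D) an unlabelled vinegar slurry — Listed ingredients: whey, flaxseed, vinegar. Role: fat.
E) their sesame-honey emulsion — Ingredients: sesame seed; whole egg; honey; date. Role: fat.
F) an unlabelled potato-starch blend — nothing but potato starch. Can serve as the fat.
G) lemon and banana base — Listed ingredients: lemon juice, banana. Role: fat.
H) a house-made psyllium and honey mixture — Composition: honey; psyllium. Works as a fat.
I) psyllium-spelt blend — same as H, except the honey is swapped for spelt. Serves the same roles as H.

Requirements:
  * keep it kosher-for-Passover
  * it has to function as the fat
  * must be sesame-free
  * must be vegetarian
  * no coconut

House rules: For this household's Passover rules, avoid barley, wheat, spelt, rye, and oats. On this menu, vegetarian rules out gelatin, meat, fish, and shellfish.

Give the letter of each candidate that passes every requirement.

D, F, G, H

A: not usable as a fat; has rye, so not kosher-for-Passover — reject
B: has anchovy, so not vegetarian — no
C: has barley malt, so not kosher-for-Passover; has coconut oil, so not coconut-free — reject
D: works as a fat, no coconut, no sesame — OK
E: has sesame seed, so not sesame-free — out
F: every rule checks out — OK
G: only lemon juice and banana; none excluded — keep
H: works as a fat, kosher-for-Passover, no coconut — valid
I: has spelt, so not kosher-for-Passover — reject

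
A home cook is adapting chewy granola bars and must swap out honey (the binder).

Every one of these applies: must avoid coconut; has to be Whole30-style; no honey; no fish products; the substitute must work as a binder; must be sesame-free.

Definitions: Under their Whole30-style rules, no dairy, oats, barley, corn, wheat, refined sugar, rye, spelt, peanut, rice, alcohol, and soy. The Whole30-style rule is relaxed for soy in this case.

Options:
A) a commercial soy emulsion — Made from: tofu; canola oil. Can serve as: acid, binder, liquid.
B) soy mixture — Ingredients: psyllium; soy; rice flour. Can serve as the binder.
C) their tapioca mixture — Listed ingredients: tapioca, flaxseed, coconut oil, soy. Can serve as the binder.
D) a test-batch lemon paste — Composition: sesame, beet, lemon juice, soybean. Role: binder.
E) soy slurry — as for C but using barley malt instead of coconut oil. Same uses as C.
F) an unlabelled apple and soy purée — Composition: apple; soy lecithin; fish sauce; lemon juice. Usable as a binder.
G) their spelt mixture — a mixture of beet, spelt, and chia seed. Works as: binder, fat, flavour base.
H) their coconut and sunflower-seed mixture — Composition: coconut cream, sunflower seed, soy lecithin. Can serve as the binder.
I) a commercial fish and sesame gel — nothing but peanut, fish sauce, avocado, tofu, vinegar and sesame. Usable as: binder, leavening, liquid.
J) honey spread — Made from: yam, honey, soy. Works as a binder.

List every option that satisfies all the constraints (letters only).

A

A: soy is permitted under the Whole30-style carve-out; nothing else excluded — OK
B: has rice flour, so not Whole30-style — no
C: has coconut oil, so not coconut-free — reject
D: has sesame, so not sesame-free — out
E: has barley malt, so not Whole30-style — out
F: has fish sauce, so not fish-free — out
G: has spelt, so not Whole30-style — reject
H: has coconut cream, so not coconut-free — out
I: has peanut, so not Whole30-style; has sesame, so not sesame-free (and 1 more) — out
J: has honey, so not honey-free — reject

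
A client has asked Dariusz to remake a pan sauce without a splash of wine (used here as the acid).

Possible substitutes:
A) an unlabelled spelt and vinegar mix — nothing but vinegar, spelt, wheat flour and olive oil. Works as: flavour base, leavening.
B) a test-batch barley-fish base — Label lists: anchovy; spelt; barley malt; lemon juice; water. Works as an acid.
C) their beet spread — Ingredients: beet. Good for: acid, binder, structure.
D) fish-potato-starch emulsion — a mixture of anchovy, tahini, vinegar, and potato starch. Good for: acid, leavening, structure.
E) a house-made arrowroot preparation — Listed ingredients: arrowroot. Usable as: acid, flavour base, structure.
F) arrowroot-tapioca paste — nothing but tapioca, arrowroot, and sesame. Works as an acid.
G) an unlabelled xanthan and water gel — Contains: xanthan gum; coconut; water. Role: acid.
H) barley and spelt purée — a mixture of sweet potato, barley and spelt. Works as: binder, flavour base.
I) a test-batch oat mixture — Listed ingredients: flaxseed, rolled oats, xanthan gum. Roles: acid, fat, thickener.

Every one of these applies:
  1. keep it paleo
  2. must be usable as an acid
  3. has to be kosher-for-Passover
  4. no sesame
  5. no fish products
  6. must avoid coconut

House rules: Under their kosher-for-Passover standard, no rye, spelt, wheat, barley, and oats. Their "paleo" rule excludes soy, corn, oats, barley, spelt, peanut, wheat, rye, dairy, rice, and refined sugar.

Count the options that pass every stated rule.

A: not usable as an acid; has spelt, so not kosher-for-Passover (and 1 more) — no
B: has barley malt, so not kosher-for-Passover; has barley malt, so not paleo (and 1 more) — no
C: only beet; none excluded — keep
D: has anchovy, so not fish-free; has tahini, so not sesame-free — no
E: nothing on the exclusion list — OK
F: has sesame, so not sesame-free — out
G: has coconut, so not coconut-free — reject
H: not usable as an acid; has barley, so not kosher-for-Passover (and 1 more) — no
I: has rolled oats, so not kosher-for-Passover; has rolled oats, so not paleo — out

2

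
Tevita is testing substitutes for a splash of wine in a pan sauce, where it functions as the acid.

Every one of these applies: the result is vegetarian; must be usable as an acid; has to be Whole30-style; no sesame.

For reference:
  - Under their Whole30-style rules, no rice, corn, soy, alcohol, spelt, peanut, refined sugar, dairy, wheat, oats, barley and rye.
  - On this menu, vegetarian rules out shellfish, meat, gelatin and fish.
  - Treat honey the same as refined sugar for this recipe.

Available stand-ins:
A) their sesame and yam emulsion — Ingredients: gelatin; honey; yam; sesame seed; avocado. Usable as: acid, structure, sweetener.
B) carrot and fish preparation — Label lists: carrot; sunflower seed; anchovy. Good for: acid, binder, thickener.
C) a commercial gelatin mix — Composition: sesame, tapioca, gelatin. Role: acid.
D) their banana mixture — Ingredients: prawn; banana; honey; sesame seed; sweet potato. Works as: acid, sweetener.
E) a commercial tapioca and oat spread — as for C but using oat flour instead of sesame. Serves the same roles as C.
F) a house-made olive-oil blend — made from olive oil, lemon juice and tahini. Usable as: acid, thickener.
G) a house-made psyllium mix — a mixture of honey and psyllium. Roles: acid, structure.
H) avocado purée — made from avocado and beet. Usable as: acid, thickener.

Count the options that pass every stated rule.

1

A: has honey, so not Whole30-style; has gelatin, so not vegetarian (and 1 more) — reject
B: has anchovy, so not vegetarian — out
C: has gelatin, so not vegetarian; has sesame, so not sesame-free — no
D: has honey, so not Whole30-style; has prawn, so not vegetarian (and 1 more) — no
E: has oat flour, so not Whole30-style; has gelatin, so not vegetarian — out
F: has tahini, so not sesame-free — no
G: has honey, so not Whole30-style — reject
H: only avocado and beet; none excluded — OK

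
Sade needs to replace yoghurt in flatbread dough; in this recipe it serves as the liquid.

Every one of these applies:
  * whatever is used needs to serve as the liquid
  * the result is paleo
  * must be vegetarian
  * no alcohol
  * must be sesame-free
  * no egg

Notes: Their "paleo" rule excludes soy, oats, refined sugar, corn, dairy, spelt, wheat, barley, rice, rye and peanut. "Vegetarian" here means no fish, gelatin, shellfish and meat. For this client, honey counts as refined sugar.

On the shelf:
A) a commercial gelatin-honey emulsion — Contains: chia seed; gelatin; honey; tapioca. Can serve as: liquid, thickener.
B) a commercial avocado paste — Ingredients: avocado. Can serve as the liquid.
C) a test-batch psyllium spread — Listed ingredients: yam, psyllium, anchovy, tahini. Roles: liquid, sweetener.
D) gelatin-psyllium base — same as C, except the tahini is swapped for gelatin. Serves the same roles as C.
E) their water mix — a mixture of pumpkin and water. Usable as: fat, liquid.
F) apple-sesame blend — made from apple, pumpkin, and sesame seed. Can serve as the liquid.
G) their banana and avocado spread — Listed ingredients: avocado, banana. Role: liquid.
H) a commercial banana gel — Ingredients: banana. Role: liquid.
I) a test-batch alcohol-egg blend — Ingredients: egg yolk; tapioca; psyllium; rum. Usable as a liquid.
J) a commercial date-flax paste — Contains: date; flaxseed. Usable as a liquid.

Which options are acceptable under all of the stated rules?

B, E, G, H, J

A: has honey, so not paleo; has gelatin, so not vegetarian — out
B: only avocado; none excluded — keep
C: has anchovy, so not vegetarian; has tahini, so not sesame-free — reject
D: has anchovy, so not vegetarian — reject
E: only pumpkin and water; none excluded — OK
F: has sesame seed, so not sesame-free — no
G: nothing on the exclusion list — OK
H: works as a liquid, vegetarian, no alcohol — keep
I: has egg yolk, so not egg-free; has rum, so not alcohol-free — reject
J: nothing on the exclusion list — keep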